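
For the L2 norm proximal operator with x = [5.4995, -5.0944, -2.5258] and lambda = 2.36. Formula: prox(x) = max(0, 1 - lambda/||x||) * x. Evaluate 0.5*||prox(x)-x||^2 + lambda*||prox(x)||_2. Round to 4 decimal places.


Step 1: Compute ||x||.
||x|| = 7.9106
Step 2: Compute scaling factor.
scale = max(0, 1 - 2.36/7.9106) = 0.7017
Step 3: prox(x) = [3.8588, -3.5746, -1.7723]
||prox(x)|| = 5.5506
Step 4: Proximal objective.
0.5*||prox-x||^2 = 2.7848
lambda*||prox|| = 13.0994
Total = 15.8841


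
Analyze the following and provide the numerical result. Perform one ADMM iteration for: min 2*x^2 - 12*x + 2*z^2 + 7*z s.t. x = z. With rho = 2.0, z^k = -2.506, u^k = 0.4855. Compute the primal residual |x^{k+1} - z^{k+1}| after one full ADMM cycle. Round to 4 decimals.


ADMM iteration with rho = 2.0, z^k = -2.506, u^k = 0.4855
Step 1: x-update.
Minimize 2*x^2 - 12*x + (2.0/2)*(x + 2.506 + 0.4855)^2
FOC: (2*2 + 2.0)*x = 12 + 2.0*(-2.506 - 0.4855)
x^{k+1} = 1.0028
Step 2: z-update.
Minimize 2*z^2 + 7*z + (2.0/2)*(1.0028 - z + 0.4855)^2
FOC: (2*2 + 2.0)*z = -7 + 2.0*(1.0028 + 0.4855)
z^{k+1} = -0.6706
Step 3: u-update.
u^{k+1} = 0.4855 + 1.0028 + 0.6706 = 2.1589
Step 4: Primal residual = |1.0028 + 0.6706| = 1.6734


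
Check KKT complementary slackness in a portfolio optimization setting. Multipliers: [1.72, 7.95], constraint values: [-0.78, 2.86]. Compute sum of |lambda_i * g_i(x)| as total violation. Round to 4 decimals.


KKT complementary slackness check:
lambda_1 * g_1 = 1.72 * -0.78 = -1.3416
lambda_2 * g_2 = 7.95 * 2.86 = 22.737
Total violation = 1.3416 + 22.737 = 24.0786


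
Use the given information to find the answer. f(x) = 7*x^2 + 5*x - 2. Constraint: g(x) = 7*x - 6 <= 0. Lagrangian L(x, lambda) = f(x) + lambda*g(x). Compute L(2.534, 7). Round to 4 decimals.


Step 1: Evaluate f(x).
f(2.534) = 7*2.534^2 + 5*2.534 - 2 = 55.6181
Step 2: Evaluate g(x).
g(2.534) = 7*2.534 - 6 = 11.738
Step 3: Compute Lagrangian.
L = 55.6181 + 7*11.738 = 137.7841


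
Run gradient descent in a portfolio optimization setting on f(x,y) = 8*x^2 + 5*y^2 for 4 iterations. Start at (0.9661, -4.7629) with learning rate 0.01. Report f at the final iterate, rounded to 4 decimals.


Gradient descent on f(x,y) = 8*x^2 + 5*y^2.
Starting point: (0.9661, -4.7629), alpha = 0.01
Step 1: grad_x = 2*8*0.9661 = 15.4576, grad_y = 2*5*-4.7629 = -47.629
  x_1 = 0.9661 - 0.01*15.4576 = 0.8115
  y_1 = -4.7629 - 0.01*-47.629 = -4.2866
Step 2: grad_x = 2*8*0.8115 = 12.9844, grad_y = 2*5*-4.2866 = -42.8661
  x_2 = 0.8115 - 0.01*12.9844 = 0.6817
  y_2 = -4.2866 - 0.01*-42.8661 = -3.8579
Step 3: grad_x = 2*8*0.6817 = 10.9069, grad_y = 2*5*-3.8579 = -38.5795
  x_3 = 0.6817 - 0.01*10.9069 = 0.5726
  y_3 = -3.8579 - 0.01*-38.5795 = -3.4722
Step 4: grad_x = 2*8*0.5726 = 9.1618, grad_y = 2*5*-3.4722 = -34.7215
  x_4 = 0.5726 - 0.01*9.1618 = 0.481
  y_4 = -3.4722 - 0.01*-34.7215 = -3.1249
f(0.481, -3.1249) = 8*0.481^2 + 5*(-3.1249)^2 = 50.677


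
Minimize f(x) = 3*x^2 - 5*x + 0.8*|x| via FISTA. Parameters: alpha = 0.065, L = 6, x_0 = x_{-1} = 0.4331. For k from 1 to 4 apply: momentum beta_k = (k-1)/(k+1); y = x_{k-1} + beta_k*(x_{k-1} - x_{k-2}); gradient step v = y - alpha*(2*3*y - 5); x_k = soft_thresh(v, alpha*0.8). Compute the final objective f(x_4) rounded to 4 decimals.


FISTA on f(x) = 3*x^2 - 5*x + 0.8*|x|
L = 6, alpha = 0.065
Iteration 1: beta = 0.0, y = 0.4331 + 0.0*(0.4331 - 0.4331) = 0.4331
  grad(y) = -2.4014, v = y - alpha*grad = 0.5892
  prox(v) = soft_thresh(0.5892, 0.052) = 0.5372
Iteration 2: beta = 0.3333, y = 0.5372 + 0.3333*(0.5372 - 0.4331) = 0.5719
  grad(y) = -1.5687, v = y - alpha*grad = 0.6739
  prox(v) = soft_thresh(0.6739, 0.052) = 0.6219
Iteration 3: beta = 0.5, y = 0.6219 + 0.5*(0.6219 - 0.5372) = 0.6642
  grad(y) = -1.0149, v = y - alpha*grad = 0.7302
  prox(v) = soft_thresh(0.7302, 0.052) = 0.6782
Iteration 4: beta = 0.6, y = 0.6782 + 0.6*(0.6782 - 0.6219) = 0.7119
  grad(y) = -0.7284, v = y - alpha*grad = 0.7593
  prox(v) = soft_thresh(0.7593, 0.052) = 0.7073
f(x_4) = 3*0.7073^2 - 5*0.7073 + 0.8*|0.7073| = -1.4698


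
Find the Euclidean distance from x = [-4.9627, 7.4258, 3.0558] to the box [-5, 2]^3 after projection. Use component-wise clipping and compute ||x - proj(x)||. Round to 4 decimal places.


Project each component onto [-5, 2].
clip(-4.9627) = -4.9627, clip(7.4258) = 2.0, clip(3.0558) = 2.0
Projection = [-4.9627, 2.0, 2.0]
Squared diffs: [0.0, 29.4393, 1.1147]
Distance = sqrt(30.554) = 5.5276


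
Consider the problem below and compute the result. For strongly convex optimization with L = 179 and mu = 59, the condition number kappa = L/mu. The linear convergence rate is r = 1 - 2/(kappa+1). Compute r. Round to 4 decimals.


Step 1: Compute the condition number.
kappa = L/mu = 179/59 = 3.0339
Step 2: Compute the convergence rate.
r = 1 - 2/(kappa + 1) = 1 - 2*mu/(L + mu) = (L - mu)/(L + mu) = 120/238 = 0.5042


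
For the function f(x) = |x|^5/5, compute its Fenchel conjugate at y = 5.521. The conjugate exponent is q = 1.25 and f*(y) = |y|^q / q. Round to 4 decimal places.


The conjugate exponent q satisfies 1/p + 1/q = 1.
p = 5, so q = 5/(5 - 1) = 1.25
|y|^q = 5.521^1.25 = 8.463
f*(5.521) = 8.463 / 1.25 = 6.7704


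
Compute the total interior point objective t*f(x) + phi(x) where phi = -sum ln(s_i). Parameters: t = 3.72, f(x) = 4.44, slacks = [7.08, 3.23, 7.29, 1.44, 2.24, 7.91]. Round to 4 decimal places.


Step 1: Compute log-barrier.
ln values: [1.9573, 1.1725, 1.9865, 0.3646, 0.8065, 2.0681]
phi = -(1.9573 + 1.1725 + 1.9865 + 0.3646 + 0.8065 + 2.0681) = -8.3555
Step 2: Compute augmented objective.
t*f(x) = 3.72*4.44 = 16.5168
Total = 16.5168 - 8.3555 = 8.1613


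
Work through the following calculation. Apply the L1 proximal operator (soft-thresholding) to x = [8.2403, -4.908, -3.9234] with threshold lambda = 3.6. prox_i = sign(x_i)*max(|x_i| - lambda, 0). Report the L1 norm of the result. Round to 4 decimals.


Soft-thresholding with lambda = 3.6:
prox(8.2403) = sign(8.2403)*max(|8.2403| - 3.6, 0) = 4.6403
prox(-4.908) = sign(-4.908)*max(|-4.908| - 3.6, 0) = -1.308
prox(-3.9234) = sign(-3.9234)*max(|-3.9234| - 3.6, 0) = -0.3234
prox(x) = [4.6403, -1.308, -0.3234]
||prox(x)||_1 = 4.6403 + 1.308 + 0.3234 = 6.2717


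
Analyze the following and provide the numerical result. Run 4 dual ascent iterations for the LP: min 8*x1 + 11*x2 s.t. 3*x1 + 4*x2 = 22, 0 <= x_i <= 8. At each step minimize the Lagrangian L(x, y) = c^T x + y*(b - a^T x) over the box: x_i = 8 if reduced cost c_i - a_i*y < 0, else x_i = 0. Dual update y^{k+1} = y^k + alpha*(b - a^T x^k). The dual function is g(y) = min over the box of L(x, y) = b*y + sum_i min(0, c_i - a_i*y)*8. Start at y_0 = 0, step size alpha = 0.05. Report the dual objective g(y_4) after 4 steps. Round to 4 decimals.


Dual ascent for LP: min 8*x1 + 11*x2, 3*x1 + 4*x2 = 22, 0 <= x_i <= 8
Step 1: y^k = 0.0, reduced costs: (8.0, 11.0)
  x^k = (0.0, 0.0), subgradient = b - a^T x = 22.0
  y^{k+1} = 0.0 + 0.05*22.0 = 1.1
Step 2: y^k = 1.1, reduced costs: (4.7, 6.6)
  x^k = (0.0, 0.0), subgradient = b - a^T x = 22.0
  y^{k+1} = 1.1 + 0.05*22.0 = 2.2
Step 3: y^k = 2.2, reduced costs: (1.4, 2.2)
  x^k = (0.0, 0.0), subgradient = b - a^T x = 22.0
  y^{k+1} = 2.2 + 0.05*22.0 = 3.3
Step 4: y^k = 3.3, reduced costs: (-1.9, -2.2)
  x^k = (8.0, 8.0), subgradient = b - a^T x = -34.0
  y^{k+1} = 3.3 + 0.05*-34.0 = 1.6
Dual objective at y_4 = 1.6: reduced costs (3.2, 4.6), box minimizer x = (0.0, 0.0)
g(y_4) = b*y + (c1 - a1*y)*x1 + (c2 - a2*y)*x2 = 22*1.6 + 3.2*0.0 + 4.6*0.0 = 35.2 + 0.0 + 0.0 = 35.2


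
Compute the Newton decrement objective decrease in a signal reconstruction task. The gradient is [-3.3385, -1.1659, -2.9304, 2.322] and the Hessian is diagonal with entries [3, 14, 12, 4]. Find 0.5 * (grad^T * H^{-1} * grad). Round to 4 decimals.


Step 1: H is diagonal, so H^(-1) * g = [-1.1128, -0.0833, -0.2442, 0.5805].
Step 2: g^T H^(-1) g = sum_i g_i^2 / H_ii
  = (-3.3385)^2/3 + (-1.1659)^2/14 + (-2.9304)^2/12 + (2.322)^2/4
  = 3.7152 + 0.0971 + 0.7156 + 1.3479 = 5.8758
Step 3: Objective decrease = 0.5 * g^T H^(-1) g = 2.9379


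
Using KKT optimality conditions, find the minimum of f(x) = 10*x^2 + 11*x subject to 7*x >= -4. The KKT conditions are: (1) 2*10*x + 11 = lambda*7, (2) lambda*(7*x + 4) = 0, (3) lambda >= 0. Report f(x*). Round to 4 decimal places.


Step 1: Try lambda = 0 (constraint inactive).
Stationarity: 2*10*x + 11 = 0
x* = -11/(2*10) = -0.55
Check constraint: 7*-0.55 = -3.85 >= -4 -- satisfied.
Step 2: Compute optimal value.
f(x*) = 10*(-0.55)^2 + 11*(-0.55) = -3.025


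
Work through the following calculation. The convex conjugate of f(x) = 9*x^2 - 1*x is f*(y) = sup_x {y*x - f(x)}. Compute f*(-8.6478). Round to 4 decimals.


f*(y) = sup_x {y*x - a*x^2 - b*x} = sup_x {(y-b)*x - a*x^2}
FOC: (y - b) - 2a*x = 0 => x* = (y - b)/(2a)
x* = (-8.6478 + 1)/(2*9) = -0.4249
f*(-8.6478) = (y-b)^2/(4a) = (-8.6478 + 1)^2/(4*9)
= 58.4888/36 = 1.6247


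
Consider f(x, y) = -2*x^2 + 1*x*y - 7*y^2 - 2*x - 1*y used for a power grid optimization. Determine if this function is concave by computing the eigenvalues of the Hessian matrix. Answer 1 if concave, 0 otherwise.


The Hessian of f(x,y) = -2*x^2 + 1*x*y - 7*y^2 - 2*x - 1*y is:
H = [[-4, 1], [1, -14]]
Trace = -4 - 14 = -18
Determinant = -4*-14 - (1)^2 = 55
Discriminant = (-18)^2 - 4*55 = 104.0
Eigenvalues: lambda_1 = -14.099, lambda_2 = -3.901
The function is concave.

1


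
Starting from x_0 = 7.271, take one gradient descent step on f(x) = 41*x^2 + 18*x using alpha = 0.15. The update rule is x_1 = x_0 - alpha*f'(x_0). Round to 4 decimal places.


We compute the gradient at x_0 and apply the update.
f'(x) = 82*x + 18
f'(7.271) = 82*7.271 + 18 = 614.222
x_1 = 7.271 - 0.15*614.222 = -84.8623


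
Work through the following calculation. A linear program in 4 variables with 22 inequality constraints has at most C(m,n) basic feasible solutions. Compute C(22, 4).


Each vertex corresponds to some choice of n active constraints out of m, so the number of vertices is at most C(m, n) = m! / (n!(m-n)!).
m = 22, n = 4
Numerator: 22 * 21 * 20 * 19
Denominator: 4! = 24
C(22, 4) = 7315


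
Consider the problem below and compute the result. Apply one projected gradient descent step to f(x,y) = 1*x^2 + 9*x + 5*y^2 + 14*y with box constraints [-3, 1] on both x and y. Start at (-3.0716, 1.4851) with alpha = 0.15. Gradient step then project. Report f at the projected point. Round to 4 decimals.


Step 1: Compute gradient at (-3.0716, 1.4851).
grad_x = 2*1*-3.0716 + 9 = 2.8568
grad_y = 2*5*1.4851 + 14 = 28.851
Step 2: Gradient step.
x_raw = -3.0716 - 0.15*2.8568 = -3.5001
y_raw = 1.4851 - 0.15*28.851 = -2.8426
Step 3: Project onto [-3, 1].
x_proj = clip(-3.5001) = -3.0
y_proj = clip(-2.8426) = -2.8426
Step 4: Evaluate f.
f(-3.0, -2.8426) = -17.3952


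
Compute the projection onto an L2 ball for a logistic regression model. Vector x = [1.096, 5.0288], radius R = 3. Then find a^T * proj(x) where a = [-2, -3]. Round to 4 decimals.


Step 1: Compute ||x|| (intermediates to 6 decimals).
||x|| = sqrt(1.096^2 + 5.0288^2) = 5.146848
Step 2: Project.
Since ||x|| > R, scale = R/||x|| = 3/5.146848 = 0.582881, proj(x) = scale * x
proj(x) = [0.638838, 2.931192]
Step 3: Dot product.
a^T * proj(x) = -2*0.638838 - 3*2.931192 = -10.0713


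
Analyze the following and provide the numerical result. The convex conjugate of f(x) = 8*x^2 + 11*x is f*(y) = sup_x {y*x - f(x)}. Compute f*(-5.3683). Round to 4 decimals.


f*(y) = sup_x {y*x - a*x^2 - b*x} = sup_x {(y-b)*x - a*x^2}
FOC: (y - b) - 2a*x = 0 => x* = (y - b)/(2a)
x* = (-5.3683 - 11)/(2*8) = -1.023
f*(-5.3683) = (y-b)^2/(4a) = (-5.3683 - 11)^2/(4*8)
= 267.9212/32 = 8.3725


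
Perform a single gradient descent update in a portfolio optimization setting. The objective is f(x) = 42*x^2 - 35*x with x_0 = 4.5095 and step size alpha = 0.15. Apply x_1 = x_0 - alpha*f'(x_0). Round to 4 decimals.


We compute the gradient at x_0 and apply the update.
f'(x) = 84*x - 35
f'(4.5095) = 84*4.5095 - 35 = 343.798
x_1 = 4.5095 - 0.15*343.798 = -47.0602


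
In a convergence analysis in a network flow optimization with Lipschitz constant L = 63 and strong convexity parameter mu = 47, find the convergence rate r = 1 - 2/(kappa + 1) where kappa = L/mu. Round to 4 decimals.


Step 1: Compute the condition number.
kappa = L/mu = 63/47 = 1.3404
Step 2: Compute the convergence rate.
r = 1 - 2/(kappa + 1) = 1 - 2*mu/(L + mu) = (L - mu)/(L + mu) = 16/110 = 0.1455


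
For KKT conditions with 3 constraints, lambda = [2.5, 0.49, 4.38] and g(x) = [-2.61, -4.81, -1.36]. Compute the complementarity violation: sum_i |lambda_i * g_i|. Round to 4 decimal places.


KKT complementary slackness check:
lambda_1 * g_1 = 2.5 * -2.61 = -6.525
lambda_2 * g_2 = 0.49 * -4.81 = -2.3569
lambda_3 * g_3 = 4.38 * -1.36 = -5.9568
Total violation = 6.525 + 2.3569 + 5.9568 = 14.8387


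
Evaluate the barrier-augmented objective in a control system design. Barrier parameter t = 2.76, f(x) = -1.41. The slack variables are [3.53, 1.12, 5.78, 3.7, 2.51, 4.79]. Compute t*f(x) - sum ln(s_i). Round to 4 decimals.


Step 1: Compute log-barrier.
ln values: [1.2613, 0.1133, 1.7544, 1.3083, 0.9203, 1.5665]
phi = -(1.2613 + 0.1133 + 1.7544 + 1.3083 + 0.9203 + 1.5665) = -6.9242
Step 2: Compute augmented objective.
t*f(x) = 2.76*-1.41 = -3.8916
Total = -3.8916 - 6.9242 = -10.8158


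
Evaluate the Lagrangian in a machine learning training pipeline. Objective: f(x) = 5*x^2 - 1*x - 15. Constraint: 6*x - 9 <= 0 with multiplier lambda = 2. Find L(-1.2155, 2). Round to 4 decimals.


Step 1: Evaluate f(x).
f(-1.2155) = 5*(-1.2155)^2 - 1*(-1.2155) - 15 = -6.3973
Step 2: Evaluate g(x).
g(-1.2155) = 6*-1.2155 - 9 = -16.293
Step 3: Compute Lagrangian.
L = -6.3973 + 2*-16.293 = -38.9833


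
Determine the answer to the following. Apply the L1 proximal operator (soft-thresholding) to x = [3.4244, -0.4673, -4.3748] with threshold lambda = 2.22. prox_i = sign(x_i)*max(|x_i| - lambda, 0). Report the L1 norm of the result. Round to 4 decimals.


Soft-thresholding with lambda = 2.22:
prox(3.4244) = sign(3.4244)*max(|3.4244| - 2.22, 0) = 1.2044
prox(-0.4673) = sign(-0.4673)*max(|-0.4673| - 2.22, 0) = 0.0
prox(-4.3748) = sign(-4.3748)*max(|-4.3748| - 2.22, 0) = -2.1548
prox(x) = [1.2044, 0.0, -2.1548]
||prox(x)||_1 = 1.2044 + 0.0 + 2.1548 = 3.3592


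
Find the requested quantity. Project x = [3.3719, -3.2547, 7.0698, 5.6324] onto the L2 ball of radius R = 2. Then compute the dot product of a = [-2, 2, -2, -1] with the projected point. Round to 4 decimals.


Step 1: Compute ||x|| (intermediates to 6 decimals).
||x|| = sqrt(3.3719^2 + (-3.2547)^2 + 7.0698^2 + 5.6324^2) = 10.181787
Step 2: Project.
Since ||x|| > R, scale = R/||x|| = 2/10.181787 = 0.196429, proj(x) = scale * x
proj(x) = [0.662339, -0.639317, 1.388714, 1.106367]
Step 3: Dot product.
a^T * proj(x) = -2*0.662339 + 2*(-0.639317) - 2*1.388714 - 1*1.106367 = -6.4871


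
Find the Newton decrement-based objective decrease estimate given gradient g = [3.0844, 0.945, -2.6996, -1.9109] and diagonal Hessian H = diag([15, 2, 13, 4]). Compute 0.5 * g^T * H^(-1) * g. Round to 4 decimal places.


Step 1: H is diagonal, so H^(-1) * g = [0.2056, 0.4725, -0.2077, -0.4777].
Step 2: g^T H^(-1) g = sum_i g_i^2 / H_ii
  = (3.0844)^2/15 + (0.945)^2/2 + (-2.6996)^2/13 + (-1.9109)^2/4
  = 0.6342 + 0.4465 + 0.5606 + 0.9129 = 2.5542
Step 3: Objective decrease = 0.5 * g^T H^(-1) g = 1.2771


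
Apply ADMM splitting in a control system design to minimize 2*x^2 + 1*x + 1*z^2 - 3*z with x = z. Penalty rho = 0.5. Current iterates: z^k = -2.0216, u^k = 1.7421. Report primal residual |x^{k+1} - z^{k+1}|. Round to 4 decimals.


ADMM iteration with rho = 0.5, z^k = -2.0216, u^k = 1.7421
Step 1: x-update.
Minimize 2*x^2 + 1*x + (0.5/2)*(x + 2.0216 + 1.7421)^2
FOC: (2*2 + 0.5)*x = -1 + 0.5*(-2.0216 - 1.7421)
x^{k+1} = -0.6404
Step 2: z-update.
Minimize 1*z^2 - 3*z + (0.5/2)*(-0.6404 - z + 1.7421)^2
FOC: (2*1 + 0.5)*z = 3 + 0.5*(-0.6404 + 1.7421)
z^{k+1} = 1.4203
Step 3: u-update.
u^{k+1} = 1.7421 - 0.6404 - 1.4203 = -0.3186
Step 4: Primal residual = |-0.6404 - 1.4203| = 2.0607


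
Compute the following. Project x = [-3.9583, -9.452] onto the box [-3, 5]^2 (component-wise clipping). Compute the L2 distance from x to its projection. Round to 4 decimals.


Project each component onto [-3, 5].
clip(-3.9583) = -3.0, clip(-9.452) = -3.0
Projection = [-3.0, -3.0]
Squared diffs: [0.9183, 41.6283]
Distance = sqrt(42.5466) = 6.5228


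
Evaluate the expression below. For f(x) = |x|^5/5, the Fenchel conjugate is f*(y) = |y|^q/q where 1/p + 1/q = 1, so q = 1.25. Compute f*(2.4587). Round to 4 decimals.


The conjugate exponent q satisfies 1/p + 1/q = 1.
p = 5, so q = 5/(5 - 1) = 1.25
|y|^q = 2.4587^1.25 = 3.0788
f*(2.4587) = 3.0788 / 1.25 = 2.463


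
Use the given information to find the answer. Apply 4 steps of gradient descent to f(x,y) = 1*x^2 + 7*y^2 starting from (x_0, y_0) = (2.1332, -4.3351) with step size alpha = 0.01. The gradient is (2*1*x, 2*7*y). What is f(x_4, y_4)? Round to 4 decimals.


Gradient descent on f(x,y) = 1*x^2 + 7*y^2.
Starting point: (2.1332, -4.3351), alpha = 0.01
Step 1: grad_x = 2*1*2.1332 = 4.2664, grad_y = 2*7*-4.3351 = -60.6914
  x_1 = 2.1332 - 0.01*4.2664 = 2.0905
  y_1 = -4.3351 - 0.01*-60.6914 = -3.7282
Step 2: grad_x = 2*1*2.0905 = 4.1811, grad_y = 2*7*-3.7282 = -52.1946
  x_2 = 2.0905 - 0.01*4.1811 = 2.0487
  y_2 = -3.7282 - 0.01*-52.1946 = -3.2062
Step 3: grad_x = 2*1*2.0487 = 4.0975, grad_y = 2*7*-3.2062 = -44.8874
  x_3 = 2.0487 - 0.01*4.0975 = 2.0078
  y_3 = -3.2062 - 0.01*-44.8874 = -2.7574
Step 4: grad_x = 2*1*2.0078 = 4.0155, grad_y = 2*7*-2.7574 = -38.6031
  x_4 = 2.0078 - 0.01*4.0155 = 1.9676
  y_4 = -2.7574 - 0.01*-38.6031 = -2.3713
f(1.9676, -2.3713) = 1*1.9676^2 + 7*(-2.3713)^2 = 43.234


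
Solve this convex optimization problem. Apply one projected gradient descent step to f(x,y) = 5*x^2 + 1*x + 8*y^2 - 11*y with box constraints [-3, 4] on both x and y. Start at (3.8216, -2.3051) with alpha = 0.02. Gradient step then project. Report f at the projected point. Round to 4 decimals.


Step 1: Compute gradient at (3.8216, -2.3051).
grad_x = 2*5*3.8216 + 1 = 39.216
grad_y = 2*8*-2.3051 - 11 = -47.8816
Step 2: Gradient step.
x_raw = 3.8216 - 0.02*39.216 = 3.0373
y_raw = -2.3051 - 0.02*-47.8816 = -1.3475
Step 3: Project onto [-3, 4].
x_proj = clip(3.0373) = 3.0373
y_proj = clip(-1.3475) = -1.3475
Step 4: Evaluate f.
f(3.0373, -1.3475) = 78.5101


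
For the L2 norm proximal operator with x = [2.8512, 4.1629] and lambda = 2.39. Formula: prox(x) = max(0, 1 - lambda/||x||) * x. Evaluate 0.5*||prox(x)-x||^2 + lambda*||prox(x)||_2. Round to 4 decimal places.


Step 1: Compute ||x||.
||x|| = 5.0457
Step 2: Compute scaling factor.
scale = max(0, 1 - 2.39/5.0457) = 0.5263
Step 3: prox(x) = [1.5007, 2.1911]
||prox(x)|| = 2.6557
Step 4: Proximal objective.
0.5*||prox-x||^2 = 2.8561
lambda*||prox|| = 6.3471
Total = 9.2032


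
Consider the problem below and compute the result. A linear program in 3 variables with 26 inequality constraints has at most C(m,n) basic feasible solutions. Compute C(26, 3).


Each vertex corresponds to some choice of n active constraints out of m, so the number of vertices is at most C(m, n) = m! / (n!(m-n)!).
m = 26, n = 3
Numerator: 26 * 25 * 24
Denominator: 3! = 6
C(26, 3) = 2600


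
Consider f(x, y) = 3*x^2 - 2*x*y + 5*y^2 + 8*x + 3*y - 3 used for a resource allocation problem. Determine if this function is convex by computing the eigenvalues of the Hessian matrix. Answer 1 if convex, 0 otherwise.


The Hessian of f(x,y) = 3*x^2 - 2*x*y + 5*y^2 + 8*x + 3*y - 3 is:
H = [[6, -2], [-2, 10]]
Trace = 6 + 10 = 16
Determinant = 6*10 - (-2)^2 = 56
Discriminant = (16)^2 - 4*56 = 32.0
Eigenvalues: lambda_1 = 5.1716, lambda_2 = 10.8284
The function is convex.

1


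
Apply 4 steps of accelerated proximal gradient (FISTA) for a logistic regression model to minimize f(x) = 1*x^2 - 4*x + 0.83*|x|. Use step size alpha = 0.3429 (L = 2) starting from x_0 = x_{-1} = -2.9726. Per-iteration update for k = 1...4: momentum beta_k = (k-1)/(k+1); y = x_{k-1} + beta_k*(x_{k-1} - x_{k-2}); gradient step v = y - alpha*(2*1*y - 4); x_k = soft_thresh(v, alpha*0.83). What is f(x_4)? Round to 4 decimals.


FISTA on f(x) = 1*x^2 - 4*x + 0.83*|x|
L = 2, alpha = 0.3429
Iteration 1: beta = 0.0, y = -2.9726 + 0.0*(-2.9726 + 2.9726) = -2.9726
  grad(y) = -9.9452, v = y - alpha*grad = 0.4376
  prox(v) = soft_thresh(0.4376, 0.2846) = 0.153
Iteration 2: beta = 0.3333, y = 0.153 + 0.3333*(0.153 + 2.9726) = 1.1949
  grad(y) = -1.6103, v = y - alpha*grad = 1.747
  prox(v) = soft_thresh(1.747, 0.2846) = 1.4624
Iteration 3: beta = 0.5, y = 1.4624 + 0.5*(1.4624 - 0.153) = 2.1171
  grad(y) = 0.2343, v = y - alpha*grad = 2.0368
  prox(v) = soft_thresh(2.0368, 0.2846) = 1.7522
Iteration 4: beta = 0.6, y = 1.7522 + 0.6*(1.7522 - 1.4624) = 1.9261
  grad(y) = -0.1479, v = y - alpha*grad = 1.9768
  prox(v) = soft_thresh(1.9768, 0.2846) = 1.6922
f(x_4) = 1*1.6922^2 - 4*1.6922 + 0.83*|1.6922| = -2.5007


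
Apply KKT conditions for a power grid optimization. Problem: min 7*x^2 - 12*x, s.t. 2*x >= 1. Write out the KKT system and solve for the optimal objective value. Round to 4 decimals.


Step 1: Try lambda = 0 (constraint inactive).
Stationarity: 2*7*x - 12 = 0
x* = 12/(2*7) = 6/7 = 0.8571 (rounded; the exact value 6/7 is used below)
Check constraint: 2*0.8571 = 1.7142 >= 1 -- satisfied.
Step 2: Compute optimal value.
f(x*) = 7*(6/7)^2 - 12*(6/7) = -5.1429


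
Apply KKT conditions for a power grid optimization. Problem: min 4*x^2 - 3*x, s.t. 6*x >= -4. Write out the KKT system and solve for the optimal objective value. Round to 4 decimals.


Step 1: Try lambda = 0 (constraint inactive).
Stationarity: 2*4*x - 3 = 0
x* = 3/(2*4) = 0.375
Check constraint: 6*0.375 = 2.25 >= -4 -- satisfied.
Step 2: Compute optimal value.
f(x*) = 4*0.375^2 - 3*0.375 = -0.5625


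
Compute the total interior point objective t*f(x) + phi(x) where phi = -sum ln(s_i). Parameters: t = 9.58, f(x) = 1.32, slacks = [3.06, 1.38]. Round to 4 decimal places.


Step 1: Compute log-barrier.
ln values: [1.1184, 0.3221]
phi = -(1.1184 + 0.3221) = -1.4405
Step 2: Compute augmented objective.
t*f(x) = 9.58*1.32 = 12.6456
Total = 12.6456 - 1.4405 = 11.2051


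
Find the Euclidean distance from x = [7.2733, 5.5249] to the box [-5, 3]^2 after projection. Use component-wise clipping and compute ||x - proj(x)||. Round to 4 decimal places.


Project each component onto [-5, 3].
clip(7.2733) = 3.0, clip(5.5249) = 3.0
Projection = [3.0, 3.0]
Squared diffs: [18.2611, 6.3751]
Distance = sqrt(24.6362) = 4.9635


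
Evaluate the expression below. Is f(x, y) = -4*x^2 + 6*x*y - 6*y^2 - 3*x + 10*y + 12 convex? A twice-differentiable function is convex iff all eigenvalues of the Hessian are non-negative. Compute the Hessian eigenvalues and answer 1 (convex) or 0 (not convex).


The Hessian of f(x,y) = -4*x^2 + 6*x*y - 6*y^2 - 3*x + 10*y + 12 is:
H = [[-8, 6], [6, -12]]
Trace = -8 - 12 = -20
Determinant = -8*-12 - (6)^2 = 60
Discriminant = (-20)^2 - 4*60 = 160.0
Eigenvalues: lambda_1 = -16.3246, lambda_2 = -3.6754
The function is not convex.

0


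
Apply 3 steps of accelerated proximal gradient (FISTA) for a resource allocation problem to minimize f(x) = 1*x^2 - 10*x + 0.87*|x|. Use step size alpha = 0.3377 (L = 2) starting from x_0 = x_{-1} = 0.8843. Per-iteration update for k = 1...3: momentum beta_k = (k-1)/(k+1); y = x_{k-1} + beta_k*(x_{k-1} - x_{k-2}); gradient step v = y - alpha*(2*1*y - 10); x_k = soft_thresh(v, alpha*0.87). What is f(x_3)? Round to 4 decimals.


FISTA on f(x) = 1*x^2 - 10*x + 0.87*|x|
L = 2, alpha = 0.3377
Iteration 1: beta = 0.0, y = 0.8843 + 0.0*(0.8843 - 0.8843) = 0.8843
  grad(y) = -8.2314, v = y - alpha*grad = 3.664
  prox(v) = soft_thresh(3.664, 0.2938) = 3.3702
Iteration 2: beta = 0.3333, y = 3.3702 + 0.3333*(3.3702 - 0.8843) = 4.1989
  grad(y) = -1.6022, v = y - alpha*grad = 4.74
  prox(v) = soft_thresh(4.74, 0.2938) = 4.4462
Iteration 3: beta = 0.5, y = 4.4462 + 0.5*(4.4462 - 3.3702) = 4.9841
  grad(y) = -0.0318, v = y - alpha*grad = 4.9948
  prox(v) = soft_thresh(4.9948, 0.2938) = 4.701
f(x_3) = 1*4.701^2 - 10*4.701 + 0.87*|4.701| = -20.8207


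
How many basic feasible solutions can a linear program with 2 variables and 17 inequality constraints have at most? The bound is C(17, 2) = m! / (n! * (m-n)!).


Each vertex corresponds to some choice of n active constraints out of m, so the number of vertices is at most C(m, n) = m! / (n!(m-n)!).
m = 17, n = 2
Numerator: 17 * 16
Denominator: 2! = 2
C(17, 2) = 136


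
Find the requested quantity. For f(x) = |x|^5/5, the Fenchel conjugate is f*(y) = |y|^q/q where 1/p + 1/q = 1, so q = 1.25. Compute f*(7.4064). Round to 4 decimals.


The conjugate exponent q satisfies 1/p + 1/q = 1.
p = 5, so q = 5/(5 - 1) = 1.25
|y|^q = 7.4064^1.25 = 12.2182
f*(7.4064) = 12.2182 / 1.25 = 9.7746


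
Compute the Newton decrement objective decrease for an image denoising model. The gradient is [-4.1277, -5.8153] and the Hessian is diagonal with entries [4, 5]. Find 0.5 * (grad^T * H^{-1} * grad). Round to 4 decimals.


Step 1: H is diagonal, so H^(-1) * g = [-1.0319, -1.1631].
Step 2: g^T H^(-1) g = sum_i g_i^2 / H_ii
  = (-4.1277)^2/4 + (-5.8153)^2/5
  = 4.2595 + 6.7635 = 11.023
Step 3: Objective decrease = 0.5 * g^T H^(-1) g = 5.5115


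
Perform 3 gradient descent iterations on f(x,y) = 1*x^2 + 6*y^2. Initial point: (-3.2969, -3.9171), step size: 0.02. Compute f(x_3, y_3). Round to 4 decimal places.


Gradient descent on f(x,y) = 1*x^2 + 6*y^2.
Starting point: (-3.2969, -3.9171), alpha = 0.02
Step 1: grad_x = 2*1*-3.2969 = -6.5938, grad_y = 2*6*-3.9171 = -47.0052
  x_1 = -3.2969 - 0.02*-6.5938 = -3.165
  y_1 = -3.9171 - 0.02*-47.0052 = -2.977
Step 2: grad_x = 2*1*-3.165 = -6.33, grad_y = 2*6*-2.977 = -35.724
  x_2 = -3.165 - 0.02*-6.33 = -3.0384
  y_2 = -2.977 - 0.02*-35.724 = -2.2625
Step 3: grad_x = 2*1*-3.0384 = -6.0768, grad_y = 2*6*-2.2625 = -27.1502
  x_3 = -3.0384 - 0.02*-6.0768 = -2.9169
  y_3 = -2.2625 - 0.02*-27.1502 = -1.7195
f(-2.9169, -1.7195) = 1*(-2.9169)^2 + 6*(-1.7195)^2 = 26.2486


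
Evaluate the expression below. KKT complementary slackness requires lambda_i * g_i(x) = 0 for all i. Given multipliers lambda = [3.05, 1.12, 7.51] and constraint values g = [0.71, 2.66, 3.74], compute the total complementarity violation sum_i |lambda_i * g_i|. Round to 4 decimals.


KKT complementary slackness check:
lambda_1 * g_1 = 3.05 * 0.71 = 2.1655
lambda_2 * g_2 = 1.12 * 2.66 = 2.9792
lambda_3 * g_3 = 7.51 * 3.74 = 28.0874
Total violation = 2.1655 + 2.9792 + 28.0874 = 33.2321


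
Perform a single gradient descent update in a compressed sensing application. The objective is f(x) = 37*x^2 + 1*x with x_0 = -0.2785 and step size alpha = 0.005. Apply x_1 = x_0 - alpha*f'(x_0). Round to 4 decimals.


We compute the gradient at x_0 and apply the update.
f'(x) = 74*x + 1
f'(-0.2785) = 74*-0.2785 + 1 = -19.609
x_1 = -0.2785 - 0.005*-19.609 = -0.1805


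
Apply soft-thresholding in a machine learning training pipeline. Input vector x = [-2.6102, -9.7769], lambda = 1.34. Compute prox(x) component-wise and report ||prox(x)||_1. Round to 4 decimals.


Soft-thresholding with lambda = 1.34:
prox(-2.6102) = sign(-2.6102)*max(|-2.6102| - 1.34, 0) = -1.2702
prox(-9.7769) = sign(-9.7769)*max(|-9.7769| - 1.34, 0) = -8.4369
prox(x) = [-1.2702, -8.4369]
||prox(x)||_1 = 1.2702 + 8.4369 = 9.7071


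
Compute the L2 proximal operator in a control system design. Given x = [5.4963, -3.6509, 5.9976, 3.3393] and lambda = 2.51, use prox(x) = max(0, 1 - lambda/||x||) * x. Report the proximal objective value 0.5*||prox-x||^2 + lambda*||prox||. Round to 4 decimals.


Step 1: Compute ||x||.
||x|| = 9.5216
Step 2: Compute scaling factor.
scale = max(0, 1 - 2.51/9.5216) = 0.7364
Step 3: prox(x) = [4.0474, -2.6885, 4.4166, 2.459]
||prox(x)|| = 7.0116
Step 4: Proximal objective.
0.5*||prox-x||^2 = 3.1501
lambda*||prox|| = 17.5991
Total = 20.7491


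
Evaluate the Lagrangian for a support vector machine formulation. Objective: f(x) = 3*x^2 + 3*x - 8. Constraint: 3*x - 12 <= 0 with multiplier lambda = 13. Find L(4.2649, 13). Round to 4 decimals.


Step 1: Evaluate f(x).
f(4.2649) = 3*4.2649^2 + 3*4.2649 - 8 = 59.3628
Step 2: Evaluate g(x).
g(4.2649) = 3*4.2649 - 12 = 0.7947
Step 3: Compute Lagrangian.
L = 59.3628 + 13*0.7947 = 69.6939


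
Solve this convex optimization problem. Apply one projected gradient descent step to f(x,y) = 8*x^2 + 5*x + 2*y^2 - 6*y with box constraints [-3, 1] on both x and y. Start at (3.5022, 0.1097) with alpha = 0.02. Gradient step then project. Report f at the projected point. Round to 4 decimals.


Step 1: Compute gradient at (3.5022, 0.1097).
grad_x = 2*8*3.5022 + 5 = 61.0352
grad_y = 2*2*0.1097 - 6 = -5.5612
Step 2: Gradient step.
x_raw = 3.5022 - 0.02*61.0352 = 2.2815
y_raw = 0.1097 - 0.02*-5.5612 = 0.2209
Step 3: Project onto [-3, 1].
x_proj = clip(2.2815) = 1.0
y_proj = clip(0.2209) = 0.2209
Step 4: Evaluate f.
f(1.0, 0.2209) = 11.7721


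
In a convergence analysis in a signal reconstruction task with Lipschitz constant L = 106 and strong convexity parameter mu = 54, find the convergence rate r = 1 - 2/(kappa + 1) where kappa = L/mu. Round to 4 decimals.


Step 1: Compute the condition number.
kappa = L/mu = 106/54 = 1.963
Step 2: Compute the convergence rate.
r = 1 - 2/(kappa + 1) = 1 - 2*mu/(L + mu) = (L - mu)/(L + mu) = 52/160 = 0.325


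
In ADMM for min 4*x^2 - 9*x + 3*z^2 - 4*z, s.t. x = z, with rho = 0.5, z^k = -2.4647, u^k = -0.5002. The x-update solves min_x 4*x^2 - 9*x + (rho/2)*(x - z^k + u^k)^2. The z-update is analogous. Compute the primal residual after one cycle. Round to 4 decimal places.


ADMM iteration with rho = 0.5, z^k = -2.4647, u^k = -0.5002
Step 1: x-update.
Minimize 4*x^2 - 9*x + (0.5/2)*(x + 2.4647 - 0.5002)^2
FOC: (2*4 + 0.5)*x = 9 + 0.5*(-2.4647 + 0.5002)
x^{k+1} = 0.9433
Step 2: z-update.
Minimize 3*z^2 - 4*z + (0.5/2)*(0.9433 - z - 0.5002)^2
FOC: (2*3 + 0.5)*z = 4 + 0.5*(0.9433 - 0.5002)
z^{k+1} = 0.6495
Step 3: u-update.
u^{k+1} = -0.5002 + 0.9433 - 0.6495 = -0.2064
Step 4: Primal residual = |0.9433 - 0.6495| = 0.2938


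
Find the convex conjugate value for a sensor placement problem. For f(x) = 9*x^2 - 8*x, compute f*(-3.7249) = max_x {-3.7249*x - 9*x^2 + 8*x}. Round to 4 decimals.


f*(y) = sup_x {y*x - a*x^2 - b*x} = sup_x {(y-b)*x - a*x^2}
FOC: (y - b) - 2a*x = 0 => x* = (y - b)/(2a)
x* = (-3.7249 + 8)/(2*9) = 0.2375
f*(-3.7249) = (y-b)^2/(4a) = (-3.7249 + 8)^2/(4*9)
= 18.2765/36 = 0.5077


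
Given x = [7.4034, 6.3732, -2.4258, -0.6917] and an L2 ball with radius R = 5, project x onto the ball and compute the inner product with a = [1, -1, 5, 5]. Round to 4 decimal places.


Step 1: Compute ||x|| (intermediates to 6 decimals).
||x|| = sqrt(7.4034^2 + 6.3732^2 + (-2.4258)^2 + (-0.6917)^2) = 10.089151
Step 2: Project.
Since ||x|| > R, scale = R/||x|| = 5/10.089151 = 0.495582, proj(x) = scale * x
proj(x) = [3.668992, 3.158443, -1.202183, -0.342794]
Step 3: Dot product.
a^T * proj(x) = 1*3.668992 - 1*3.158443 + 5*(-1.202183) + 5*(-0.342794) = -7.2143


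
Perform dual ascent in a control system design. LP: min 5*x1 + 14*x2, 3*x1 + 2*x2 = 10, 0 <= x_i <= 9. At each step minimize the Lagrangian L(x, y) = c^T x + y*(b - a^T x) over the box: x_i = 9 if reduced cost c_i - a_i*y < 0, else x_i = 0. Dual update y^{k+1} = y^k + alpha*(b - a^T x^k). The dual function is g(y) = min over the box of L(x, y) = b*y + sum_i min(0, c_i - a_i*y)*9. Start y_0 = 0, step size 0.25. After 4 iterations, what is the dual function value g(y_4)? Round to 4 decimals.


Dual ascent for LP: min 5*x1 + 14*x2, 3*x1 + 2*x2 = 10, 0 <= x_i <= 9
Step 1: y^k = 0.0, reduced costs: (5.0, 14.0)
  x^k = (0.0, 0.0), subgradient = b - a^T x = 10.0
  y^{k+1} = 0.0 + 0.25*10.0 = 2.5
Step 2: y^k = 2.5, reduced costs: (-2.5, 9.0)
  x^k = (9.0, 0.0), subgradient = b - a^T x = -17.0
  y^{k+1} = 2.5 + 0.25*-17.0 = -1.75
Step 3: y^k = -1.75, reduced costs: (10.25, 17.5)
  x^k = (0.0, 0.0), subgradient = b - a^T x = 10.0
  y^{k+1} = -1.75 + 0.25*10.0 = 0.75
Step 4: y^k = 0.75, reduced costs: (2.75, 12.5)
  x^k = (0.0, 0.0), subgradient = b - a^T x = 10.0
  y^{k+1} = 0.75 + 0.25*10.0 = 3.25
Dual objective at y_4 = 3.25: reduced costs (-4.75, 7.5), box minimizer x = (9.0, 0.0)
g(y_4) = b*y + (c1 - a1*y)*x1 + (c2 - a2*y)*x2 = 10*3.25 + (-4.75)*9.0 + 7.5*0.0 = 32.5 - 42.75 + 0.0 = -10.25


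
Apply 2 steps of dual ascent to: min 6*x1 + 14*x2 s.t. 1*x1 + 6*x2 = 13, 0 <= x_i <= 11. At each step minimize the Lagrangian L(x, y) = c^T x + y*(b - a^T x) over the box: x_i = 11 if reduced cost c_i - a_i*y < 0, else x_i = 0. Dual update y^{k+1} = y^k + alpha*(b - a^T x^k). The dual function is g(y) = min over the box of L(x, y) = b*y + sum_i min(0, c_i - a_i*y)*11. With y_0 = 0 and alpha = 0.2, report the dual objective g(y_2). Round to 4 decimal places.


Dual ascent for LP: min 6*x1 + 14*x2, 1*x1 + 6*x2 = 13, 0 <= x_i <= 11
Step 1: y^k = 0.0, reduced costs: (6.0, 14.0)
  x^k = (0.0, 0.0), subgradient = b - a^T x = 13.0
  y^{k+1} = 0.0 + 0.2*13.0 = 2.6
Step 2: y^k = 2.6, reduced costs: (3.4, -1.6)
  x^k = (0.0, 11.0), subgradient = b - a^T x = -53.0
  y^{k+1} = 2.6 + 0.2*-53.0 = -8.0
Dual objective at y_2 = -8.0: reduced costs (14.0, 62.0), box minimizer x = (0.0, 0.0)
g(y_2) = b*y + (c1 - a1*y)*x1 + (c2 - a2*y)*x2 = 13*(-8.0) + 14.0*0.0 + 62.0*0.0 = -104.0 + 0.0 + 0.0 = -104.0


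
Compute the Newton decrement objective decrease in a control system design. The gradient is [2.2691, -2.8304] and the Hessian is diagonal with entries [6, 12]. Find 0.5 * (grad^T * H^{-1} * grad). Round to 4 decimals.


Step 1: H is diagonal, so H^(-1) * g = [0.3782, -0.2359].
Step 2: g^T H^(-1) g = sum_i g_i^2 / H_ii
  = (2.2691)^2/6 + (-2.8304)^2/12
  = 0.8581 + 0.6676 = 1.5257
Step 3: Objective decrease = 0.5 * g^T H^(-1) g = 0.7629


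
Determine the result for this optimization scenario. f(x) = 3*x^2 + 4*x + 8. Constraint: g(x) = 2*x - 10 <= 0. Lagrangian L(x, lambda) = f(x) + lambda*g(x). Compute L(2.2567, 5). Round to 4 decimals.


Step 1: Evaluate f(x).
f(2.2567) = 3*2.2567^2 + 4*2.2567 + 8 = 32.3049
Step 2: Evaluate g(x).
g(2.2567) = 2*2.2567 - 10 = -5.4866
Step 3: Compute Lagrangian.
L = 32.3049 + 5*-5.4866 = 4.8719


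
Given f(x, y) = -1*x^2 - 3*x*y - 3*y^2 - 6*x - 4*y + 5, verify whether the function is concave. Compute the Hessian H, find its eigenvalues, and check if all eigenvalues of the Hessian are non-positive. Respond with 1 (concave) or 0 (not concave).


The Hessian of f(x,y) = -1*x^2 - 3*x*y - 3*y^2 - 6*x - 4*y + 5 is:
H = [[-2, -3], [-3, -6]]
Trace = -2 - 6 = -8
Determinant = -2*-6 - (-3)^2 = 3
Discriminant = (-8)^2 - 4*3 = 52.0
Eigenvalues: lambda_1 = -7.6056, lambda_2 = -0.3944
The function is concave.

1


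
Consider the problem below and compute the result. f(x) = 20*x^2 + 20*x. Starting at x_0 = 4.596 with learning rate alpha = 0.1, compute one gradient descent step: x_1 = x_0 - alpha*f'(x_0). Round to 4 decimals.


We compute the gradient at x_0 and apply the update.
f'(x) = 40*x + 20
f'(4.596) = 40*4.596 + 20 = 203.84
x_1 = 4.596 - 0.1*203.84 = -15.788


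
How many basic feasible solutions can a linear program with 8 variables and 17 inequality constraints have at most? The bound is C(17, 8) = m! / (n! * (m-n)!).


Each vertex corresponds to some choice of n active constraints out of m, so the number of vertices is at most C(m, n) = m! / (n!(m-n)!).
m = 17, n = 8
Numerator: 17 * 16 * 15 * 14 * 13 * 12 * 11 * 10
Denominator: 8! = 40320
C(17, 8) = 24310


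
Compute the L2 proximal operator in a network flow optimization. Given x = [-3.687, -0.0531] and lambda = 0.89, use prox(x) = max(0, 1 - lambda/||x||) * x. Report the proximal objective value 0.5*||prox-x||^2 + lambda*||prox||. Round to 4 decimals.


Step 1: Compute ||x||.
||x|| = 3.6874
Step 2: Compute scaling factor.
scale = max(0, 1 - 0.89/3.6874) = 0.7586
Step 3: prox(x) = [-2.7971, -0.0403]
||prox(x)|| = 2.7974
Step 4: Proximal objective.
0.5*||prox-x||^2 = 0.3961
lambda*||prox|| = 2.4897
Total = 2.8857


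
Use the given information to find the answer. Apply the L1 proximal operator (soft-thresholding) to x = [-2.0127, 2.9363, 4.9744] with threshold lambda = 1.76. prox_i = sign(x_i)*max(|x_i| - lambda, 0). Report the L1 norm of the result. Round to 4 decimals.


Soft-thresholding with lambda = 1.76:
prox(-2.0127) = sign(-2.0127)*max(|-2.0127| - 1.76, 0) = -0.2527
prox(2.9363) = sign(2.9363)*max(|2.9363| - 1.76, 0) = 1.1763
prox(4.9744) = sign(4.9744)*max(|4.9744| - 1.76, 0) = 3.2144
prox(x) = [-0.2527, 1.1763, 3.2144]
||prox(x)||_1 = 0.2527 + 1.1763 + 3.2144 = 4.6434


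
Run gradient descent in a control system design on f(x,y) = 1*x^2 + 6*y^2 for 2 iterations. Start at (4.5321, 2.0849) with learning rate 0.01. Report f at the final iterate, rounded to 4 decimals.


Gradient descent on f(x,y) = 1*x^2 + 6*y^2.
Starting point: (4.5321, 2.0849), alpha = 0.01
Step 1: grad_x = 2*1*4.5321 = 9.0642, grad_y = 2*6*2.0849 = 25.0188
  x_1 = 4.5321 - 0.01*9.0642 = 4.4415
  y_1 = 2.0849 - 0.01*25.0188 = 1.8347
Step 2: grad_x = 2*1*4.4415 = 8.8829, grad_y = 2*6*1.8347 = 22.0165
  x_2 = 4.4415 - 0.01*8.8829 = 4.3526
  y_2 = 1.8347 - 0.01*22.0165 = 1.6145
f(4.3526, 1.6145) = 1*4.3526^2 + 6*1.6145^2 = 34.5859


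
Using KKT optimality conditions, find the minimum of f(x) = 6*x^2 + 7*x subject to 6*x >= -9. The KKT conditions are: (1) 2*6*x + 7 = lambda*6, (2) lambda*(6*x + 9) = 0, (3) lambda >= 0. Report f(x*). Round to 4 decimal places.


Step 1: Try lambda = 0 (constraint inactive).
Stationarity: 2*6*x + 7 = 0
x* = -7/(2*6) = -7/12 = -0.5833 (rounded; the exact value -7/12 is used below)
Check constraint: 6*-0.5833 = -3.4998 >= -9 -- satisfied.
Step 2: Compute optimal value.
f(x*) = 6*(-7/12)^2 + 7*(-7/12) = -2.0417


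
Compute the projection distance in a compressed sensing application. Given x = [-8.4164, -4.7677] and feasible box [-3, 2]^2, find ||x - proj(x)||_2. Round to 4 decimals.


Project each component onto [-3, 2].
clip(-8.4164) = -3.0, clip(-4.7677) = -3.0
Projection = [-3.0, -3.0]
Squared diffs: [29.3374, 3.1248]
Distance = sqrt(32.4622) = 5.6976


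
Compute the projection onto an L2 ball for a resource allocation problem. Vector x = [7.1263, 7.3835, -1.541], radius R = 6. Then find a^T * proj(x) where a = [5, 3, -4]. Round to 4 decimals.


Step 1: Compute ||x|| (intermediates to 6 decimals).
||x|| = sqrt(7.1263^2 + 7.3835^2 + (-1.541)^2) = 10.376652
Step 2: Project.
Since ||x|| > R, scale = R/||x|| = 6/10.376652 = 0.578221, proj(x) = scale * x
proj(x) = [4.120576, 4.269295, -0.891039]
Step 3: Dot product.
a^T * proj(x) = 5*4.120576 + 3*4.269295 - 4*(-0.891039) = 36.9749


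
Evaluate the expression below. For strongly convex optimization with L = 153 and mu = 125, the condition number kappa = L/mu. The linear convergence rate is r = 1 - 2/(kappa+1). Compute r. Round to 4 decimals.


Step 1: Compute the condition number.
kappa = L/mu = 153/125 = 1.224
Step 2: Compute the convergence rate.
r = 1 - 2/(kappa + 1) = 1 - 2*mu/(L + mu) = (L - mu)/(L + mu) = 28/278 = 0.1007


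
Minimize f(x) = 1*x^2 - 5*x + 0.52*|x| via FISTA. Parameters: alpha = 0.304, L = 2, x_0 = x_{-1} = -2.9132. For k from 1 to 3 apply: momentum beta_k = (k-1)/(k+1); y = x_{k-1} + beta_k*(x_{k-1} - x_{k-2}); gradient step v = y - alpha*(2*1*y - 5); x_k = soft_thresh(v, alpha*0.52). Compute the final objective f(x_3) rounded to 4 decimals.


FISTA on f(x) = 1*x^2 - 5*x + 0.52*|x|
L = 2, alpha = 0.304
Iteration 1: beta = 0.0, y = -2.9132 + 0.0*(-2.9132 + 2.9132) = -2.9132
  grad(y) = -10.8264, v = y - alpha*grad = 0.378
  prox(v) = soft_thresh(0.378, 0.1581) = 0.2199
Iteration 2: beta = 0.3333, y = 0.2199 + 0.3333*(0.2199 + 2.9132) = 1.2643
  grad(y) = -2.4713, v = y - alpha*grad = 2.0156
  prox(v) = soft_thresh(2.0156, 0.1581) = 1.8575
Iteration 3: beta = 0.5, y = 1.8575 + 0.5*(1.8575 - 0.2199) = 2.6763
  grad(y) = 0.3527, v = y - alpha*grad = 2.5691
  prox(v) = soft_thresh(2.5691, 0.1581) = 2.411
f(x_3) = 1*2.411^2 - 5*2.411 + 0.52*|2.411| = -4.9883
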